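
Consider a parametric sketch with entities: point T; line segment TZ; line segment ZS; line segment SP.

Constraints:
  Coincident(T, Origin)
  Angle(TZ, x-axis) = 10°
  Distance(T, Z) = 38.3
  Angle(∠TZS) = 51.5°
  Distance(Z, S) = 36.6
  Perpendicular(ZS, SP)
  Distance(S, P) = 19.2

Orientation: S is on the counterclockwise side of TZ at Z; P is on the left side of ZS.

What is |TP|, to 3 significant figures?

16.7

T is at the origin; TZ runs at 10.0° with length 38.3, so Z = 38.3·(cos 10.0°, sin 10.0°) = (37.7, 6.65). ∠TZS = 51.5°, so ZS runs at 10.0° + (180° − 51.5°) = 138° from the x-axis; with |ZS| = 36.6, S = Z + 36.6·(cos 138°, sin 138°) = (10.3, 30.9). ZS is perpendicular to SP; with |SP| = 19.2 on the left of ZS, P = S + 19.2·(-0.663, -0.749) = (-2.42, 16.5). Then |TP| = |P − T| = 16.7.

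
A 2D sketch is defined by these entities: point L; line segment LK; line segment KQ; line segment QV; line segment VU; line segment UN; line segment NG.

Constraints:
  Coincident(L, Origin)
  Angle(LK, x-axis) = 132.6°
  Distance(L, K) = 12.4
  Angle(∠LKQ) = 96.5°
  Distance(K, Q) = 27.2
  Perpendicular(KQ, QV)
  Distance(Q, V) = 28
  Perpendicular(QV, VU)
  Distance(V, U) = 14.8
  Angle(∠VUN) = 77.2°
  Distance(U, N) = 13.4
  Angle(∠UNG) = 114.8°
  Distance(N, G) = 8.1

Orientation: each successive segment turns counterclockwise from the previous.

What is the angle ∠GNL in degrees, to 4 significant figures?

159.1°

∠VUN = 77.2° gives UN at 138.9° from the x-axis; with |UN| = 13.4, N = (-12.01, -11.99). ∠UNG = 114.8° gives NG at -155.9° from the x-axis; with |NG| = 8.1, G = (-19.41, -15.30). Then cos ∠GNL = NG·NL / (|NG||NL|), giving 159.1°.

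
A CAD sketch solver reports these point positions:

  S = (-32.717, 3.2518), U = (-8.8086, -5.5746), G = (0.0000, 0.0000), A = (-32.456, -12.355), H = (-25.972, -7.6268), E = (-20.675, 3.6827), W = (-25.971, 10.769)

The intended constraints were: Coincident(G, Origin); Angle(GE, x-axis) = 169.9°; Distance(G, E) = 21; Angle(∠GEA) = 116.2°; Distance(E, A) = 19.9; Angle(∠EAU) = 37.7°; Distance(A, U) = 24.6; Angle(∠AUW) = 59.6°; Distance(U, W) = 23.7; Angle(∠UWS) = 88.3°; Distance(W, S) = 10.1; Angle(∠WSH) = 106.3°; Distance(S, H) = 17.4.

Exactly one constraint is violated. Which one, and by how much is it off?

Distance(S, H) = 17.4 — off by 4.60.

G = (0.00, 0.00) ✓; GE at 169.9° ✓; |GE| = 21.00 ✓; ∠GEA = 116.2° ✓; |EA| = 19.90 ✓; ∠EAU = 37.70° ✓; |AU| = 24.60 ✓; ∠AUW = 59.60° ✓; |UW| = 23.70 ✓; ∠UWS = 88.30° ✓; |WS| = 10.10 ✓; ∠WSH = 106.3° ✓; |SH| = 12.80 ✗.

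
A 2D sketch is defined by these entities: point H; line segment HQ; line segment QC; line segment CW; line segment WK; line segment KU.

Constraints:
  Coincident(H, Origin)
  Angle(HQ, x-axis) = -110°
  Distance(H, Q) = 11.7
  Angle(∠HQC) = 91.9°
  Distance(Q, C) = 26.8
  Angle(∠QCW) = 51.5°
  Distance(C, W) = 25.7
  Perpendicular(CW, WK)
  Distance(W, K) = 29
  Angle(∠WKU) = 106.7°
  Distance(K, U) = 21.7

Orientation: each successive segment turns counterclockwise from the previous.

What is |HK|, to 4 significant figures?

15.01

H is at the origin; HQ runs at -110.0° with length 11.7, so Q = (-4.002, -10.99). ∠HQC = 91.9° gives QC at -21.90° from the x-axis; with |QC| = 26.8, C = (20.86, -20.99). ∠QCW = 51.5° gives CW at 106.6° from the x-axis; with |CW| = 25.7, W = (13.52, 3.638). CW ⟂ WK, so WK runs at -163.4°; with |WK| = 29.0, K = (-14.27, -4.647). Then |HK| = |K − H| = 15.01.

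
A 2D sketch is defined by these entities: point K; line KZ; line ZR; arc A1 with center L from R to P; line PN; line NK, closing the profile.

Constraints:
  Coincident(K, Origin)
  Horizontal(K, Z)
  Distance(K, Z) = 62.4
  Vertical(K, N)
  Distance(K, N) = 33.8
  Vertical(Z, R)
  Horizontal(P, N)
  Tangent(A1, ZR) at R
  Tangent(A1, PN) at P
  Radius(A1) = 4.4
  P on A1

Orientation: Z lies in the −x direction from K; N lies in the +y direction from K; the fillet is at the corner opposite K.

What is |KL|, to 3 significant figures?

65.0

K is at the origin; KZ is horizontal with |KZ| = 62.4 and Z on the −x side, so Z = (-62.4, 0.00). K and N share the same x with |KN| = 33.8 and N on the +y side, so N = (0.00, 33.8). The virtual corner opposite K is at (-62.4, 33.8). Since A1 is tangent to ZR there, LR ⟂ ZR and A1 meets PN tangentially, so LP is at right angles to PN, with radius 4.4, so the center L sits 4.4 in from both sides at L = (-58.0, 29.4). Then |KL| = |L − K| = 65.0.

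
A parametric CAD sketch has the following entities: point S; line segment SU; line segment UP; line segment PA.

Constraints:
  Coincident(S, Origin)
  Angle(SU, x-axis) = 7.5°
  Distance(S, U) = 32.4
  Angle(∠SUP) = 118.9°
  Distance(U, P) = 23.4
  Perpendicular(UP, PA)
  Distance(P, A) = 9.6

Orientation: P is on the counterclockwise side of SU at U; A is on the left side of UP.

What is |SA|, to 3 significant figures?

43.3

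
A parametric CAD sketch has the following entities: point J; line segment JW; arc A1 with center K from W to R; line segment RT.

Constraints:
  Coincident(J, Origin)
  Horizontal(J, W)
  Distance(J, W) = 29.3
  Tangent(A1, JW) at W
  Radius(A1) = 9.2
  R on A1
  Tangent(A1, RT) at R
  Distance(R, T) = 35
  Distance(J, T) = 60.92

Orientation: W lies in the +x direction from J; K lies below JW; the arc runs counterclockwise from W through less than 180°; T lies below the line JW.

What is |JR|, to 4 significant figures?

26.64

Checks: ∠(KW, WJ) = 90.00° ✓; |KW| = 9.200 ✓; |KR| = 9.200 ✓; ∠(KR, RT) = 90.00° ✓; |RT| = 35.00 ✓; |JT| = 60.92 ✓.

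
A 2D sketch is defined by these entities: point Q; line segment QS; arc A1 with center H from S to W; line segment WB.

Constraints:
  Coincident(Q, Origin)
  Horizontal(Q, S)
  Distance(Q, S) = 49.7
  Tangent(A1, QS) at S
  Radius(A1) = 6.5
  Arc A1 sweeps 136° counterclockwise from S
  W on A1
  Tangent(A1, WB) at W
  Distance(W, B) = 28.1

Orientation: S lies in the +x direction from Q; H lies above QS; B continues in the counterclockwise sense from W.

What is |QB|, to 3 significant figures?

45.8

Q is at the origin; QS is horizontal with |QS| = 49.7 and S on the +x side, so S = (49.7, 0.00). The tangent condition forces HS to be normal to QS, so H = S + (0, 6.5) = (49.7, 6.50). On A1, S sits at bearing -90° from H; a 136° counterclockwise sweep puts W at bearing 46°, so W = H + 6.5·(cos 46°, sin 46°) = (54.2, 11.2). A1 meets WB tangentially, so HW is at right angles to WB, so WB runs along (−sin 46°, cos 46°); with |WB| = 28.1, B = (34.0, 30.7). Then |QB| = |B − Q| = 45.8.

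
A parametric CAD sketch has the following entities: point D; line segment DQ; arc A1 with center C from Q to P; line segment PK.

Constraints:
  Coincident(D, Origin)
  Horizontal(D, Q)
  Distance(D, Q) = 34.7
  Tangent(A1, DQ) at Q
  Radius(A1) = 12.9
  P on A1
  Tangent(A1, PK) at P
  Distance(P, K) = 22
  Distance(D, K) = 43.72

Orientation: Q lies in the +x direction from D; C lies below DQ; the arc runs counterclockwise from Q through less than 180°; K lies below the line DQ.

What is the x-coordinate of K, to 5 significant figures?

24.442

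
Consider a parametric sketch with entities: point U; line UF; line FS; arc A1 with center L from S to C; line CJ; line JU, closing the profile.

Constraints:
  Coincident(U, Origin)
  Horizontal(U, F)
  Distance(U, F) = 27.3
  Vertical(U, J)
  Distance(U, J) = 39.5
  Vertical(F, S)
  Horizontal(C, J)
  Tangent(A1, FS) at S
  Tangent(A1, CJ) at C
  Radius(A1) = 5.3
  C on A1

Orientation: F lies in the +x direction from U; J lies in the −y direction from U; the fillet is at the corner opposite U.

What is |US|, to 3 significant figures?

43.8

The virtual corner opposite U is at (27.3, -39.5). Tangency of A1 to FS means the radius LS is perpendicular to FS and the tangent condition forces LC to be normal to CJ, with radius 5.3, so the center L sits 5.3 in from both sides at L = (22.0, -34.2). That places the tangent points at S = (27.3, -34.2) on FS and C = (22.0, -39.5) on CJ. Then |US| = |S − U| = 43.8.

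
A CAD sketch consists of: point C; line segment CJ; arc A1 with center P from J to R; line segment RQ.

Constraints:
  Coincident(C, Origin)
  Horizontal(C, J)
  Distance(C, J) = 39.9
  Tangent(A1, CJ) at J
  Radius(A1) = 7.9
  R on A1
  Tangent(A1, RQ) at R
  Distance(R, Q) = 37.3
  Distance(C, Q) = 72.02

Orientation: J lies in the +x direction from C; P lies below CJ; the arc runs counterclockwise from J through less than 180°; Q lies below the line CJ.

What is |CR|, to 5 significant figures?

36.599

Checks: |PJ| = 7.900 ✓; |PR| = 7.900 ✓; ∠(PR, RQ) = 90.00° ✓; |RQ| = 37.30 ✓; |CQ| = 72.02 ✓.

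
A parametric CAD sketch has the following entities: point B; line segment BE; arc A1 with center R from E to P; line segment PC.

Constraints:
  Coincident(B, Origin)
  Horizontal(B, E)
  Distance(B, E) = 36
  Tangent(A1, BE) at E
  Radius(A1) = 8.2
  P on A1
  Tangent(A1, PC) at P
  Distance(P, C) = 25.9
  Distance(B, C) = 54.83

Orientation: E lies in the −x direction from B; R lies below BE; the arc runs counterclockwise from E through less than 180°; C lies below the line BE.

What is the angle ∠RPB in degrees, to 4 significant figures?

7.572°

Checks: B = (0.00, 0.00) ✓; |RP| = 8.200 ✓; ∠(RP, PC) = 90.00° ✓; |PC| = 25.90 ✓; |BC| = 54.83 ✓.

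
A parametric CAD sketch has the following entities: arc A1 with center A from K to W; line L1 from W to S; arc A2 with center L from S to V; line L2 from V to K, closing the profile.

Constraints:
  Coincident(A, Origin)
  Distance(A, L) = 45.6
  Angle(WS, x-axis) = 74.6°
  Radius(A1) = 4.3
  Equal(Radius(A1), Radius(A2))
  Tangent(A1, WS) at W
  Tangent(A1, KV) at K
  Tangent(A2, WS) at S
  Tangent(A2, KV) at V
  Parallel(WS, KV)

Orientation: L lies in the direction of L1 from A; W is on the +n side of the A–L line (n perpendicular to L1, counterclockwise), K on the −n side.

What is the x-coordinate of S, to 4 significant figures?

7.964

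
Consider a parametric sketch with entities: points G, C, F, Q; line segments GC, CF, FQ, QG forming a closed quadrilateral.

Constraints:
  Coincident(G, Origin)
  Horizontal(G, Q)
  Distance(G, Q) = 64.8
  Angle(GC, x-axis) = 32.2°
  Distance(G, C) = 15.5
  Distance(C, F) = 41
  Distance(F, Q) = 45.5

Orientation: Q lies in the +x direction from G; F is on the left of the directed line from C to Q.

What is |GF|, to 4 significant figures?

56.09

G is at the origin; GQ is horizontal with |GQ| = 64.8 and Q in +x, so Q = (64.8, 0). GC runs at 32.2° with |GC| = 15.5, so C = (13.12, 8.260). F is determined by |CF| = 41.0 and |FQ| = 45.5 together: it lies at the intersection of circle(C, 41.0) and circle(Q, 45.5). With |CQ| = 52.34, the foot of the radical line on CQ is 22.45 from C and the perpendicular offset is √(41.0² − 22.45²) = 34.31. Taking the left-of-CQ solution: F = (40.70, 38.59).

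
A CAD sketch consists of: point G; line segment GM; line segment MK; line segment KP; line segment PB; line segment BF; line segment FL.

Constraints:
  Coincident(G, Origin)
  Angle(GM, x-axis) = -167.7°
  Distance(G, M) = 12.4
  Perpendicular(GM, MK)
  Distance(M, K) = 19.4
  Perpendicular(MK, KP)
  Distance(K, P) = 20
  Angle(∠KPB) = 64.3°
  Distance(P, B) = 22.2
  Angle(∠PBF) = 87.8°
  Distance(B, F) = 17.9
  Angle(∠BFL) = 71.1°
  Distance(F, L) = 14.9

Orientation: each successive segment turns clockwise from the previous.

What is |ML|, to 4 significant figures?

18.77

G is at the origin; GM runs at -167.7° with length 12.4, so M = (-12.12, -2.642). GM is perpendicular to MK, so MK runs at 102.3°; with |MK| = 19.4, K = (-16.25, 16.31). MK ⟂ KP, so KP runs at 12.30°; with |KP| = 20.0, P = (3.293, 20.57). ∠KPB = 64.3° gives PB at -103.4° from the x-axis; with |PB| = 22.2, B = (-1.852, -1.022). ∠PBF = 87.8° gives BF at 164.4° from the x-axis; with |BF| = 17.9, F = (-19.09, 3.792). ∠BFL = 71.1° gives FL at 55.50° from the x-axis; with |FL| = 14.9, L = (-10.65, 16.07). Then |ML| = |L − M| = 18.77.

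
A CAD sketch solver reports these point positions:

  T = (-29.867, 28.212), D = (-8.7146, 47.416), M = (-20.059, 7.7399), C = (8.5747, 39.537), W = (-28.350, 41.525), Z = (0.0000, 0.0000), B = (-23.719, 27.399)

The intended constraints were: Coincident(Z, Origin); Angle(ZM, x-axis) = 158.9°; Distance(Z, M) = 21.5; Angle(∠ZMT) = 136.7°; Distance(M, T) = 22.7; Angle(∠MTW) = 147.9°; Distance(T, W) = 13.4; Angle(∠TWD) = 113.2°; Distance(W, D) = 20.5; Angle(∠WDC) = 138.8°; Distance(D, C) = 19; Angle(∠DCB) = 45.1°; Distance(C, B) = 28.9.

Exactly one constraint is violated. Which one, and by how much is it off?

Distance(C, B) = 28.9 — off by 5.60.

Z = (0.00, 0.00) ✓; ZM at 158.9° ✓; |ZM| = 21.50 ✓; ∠ZMT = 136.7° ✓; |MT| = 22.70 ✓; ∠MTW = 147.9° ✓; |TW| = 13.40 ✓; ∠TWD = 113.2° ✓; |WD| = 20.50 ✓; ∠WDC = 138.8° ✓; |DC| = 19.00 ✓; ∠DCB = 45.10° ✓; |CB| = 34.50 ✗.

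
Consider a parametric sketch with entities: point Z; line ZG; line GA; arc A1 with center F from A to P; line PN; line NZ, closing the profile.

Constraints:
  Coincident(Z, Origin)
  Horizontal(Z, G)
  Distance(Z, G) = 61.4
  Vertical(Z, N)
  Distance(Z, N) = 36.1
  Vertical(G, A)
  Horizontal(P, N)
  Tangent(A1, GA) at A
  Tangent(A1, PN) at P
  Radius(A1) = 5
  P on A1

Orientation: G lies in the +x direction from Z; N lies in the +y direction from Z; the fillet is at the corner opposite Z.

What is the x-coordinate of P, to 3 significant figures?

56.4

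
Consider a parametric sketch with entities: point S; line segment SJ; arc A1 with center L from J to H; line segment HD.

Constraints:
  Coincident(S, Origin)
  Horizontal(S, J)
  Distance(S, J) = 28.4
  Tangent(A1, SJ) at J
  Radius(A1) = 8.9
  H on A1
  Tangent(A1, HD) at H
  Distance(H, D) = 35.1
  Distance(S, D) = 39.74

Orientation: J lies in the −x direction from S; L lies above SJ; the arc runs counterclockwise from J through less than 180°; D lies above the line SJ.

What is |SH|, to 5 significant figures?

20.873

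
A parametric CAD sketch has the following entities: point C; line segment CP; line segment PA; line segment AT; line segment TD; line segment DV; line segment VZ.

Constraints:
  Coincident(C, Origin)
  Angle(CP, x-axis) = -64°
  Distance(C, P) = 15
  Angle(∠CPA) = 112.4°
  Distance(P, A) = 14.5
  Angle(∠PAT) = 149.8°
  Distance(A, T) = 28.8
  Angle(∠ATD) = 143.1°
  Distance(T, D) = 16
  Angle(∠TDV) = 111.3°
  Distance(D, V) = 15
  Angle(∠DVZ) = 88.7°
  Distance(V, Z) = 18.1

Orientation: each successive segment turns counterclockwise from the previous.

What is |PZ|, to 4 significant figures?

34.73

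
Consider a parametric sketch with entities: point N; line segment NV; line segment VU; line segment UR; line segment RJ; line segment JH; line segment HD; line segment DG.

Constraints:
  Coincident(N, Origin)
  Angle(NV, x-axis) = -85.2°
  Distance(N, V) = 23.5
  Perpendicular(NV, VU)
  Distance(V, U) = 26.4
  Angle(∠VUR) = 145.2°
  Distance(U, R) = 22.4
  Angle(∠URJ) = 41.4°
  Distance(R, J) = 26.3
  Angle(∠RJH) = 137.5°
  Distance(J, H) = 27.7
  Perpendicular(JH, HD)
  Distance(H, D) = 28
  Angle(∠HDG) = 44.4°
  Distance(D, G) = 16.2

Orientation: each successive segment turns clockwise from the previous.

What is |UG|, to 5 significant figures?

13.391

N is at the origin; NV runs at -85.2° with length 23.5, so V = (1.9664, -23.418). NV is perpendicular to VU, so VU runs at -175.20°; with |VU| = 26.4, U = (-24.341, -25.627). ∠VUR = 145.2° gives UR at 150.00° from the x-axis; with |UR| = 22.4, R = (-43.740, -14.427). ∠URJ = 41.4° gives RJ at 11.400° from the x-axis; with |RJ| = 26.3, J = (-17.959, -9.2283). ∠RJH = 137.5° gives JH at -31.100° from the x-axis; with |JH| = 27.7, H = (5.7598, -23.536). JH ⟂ HD, so HD runs at -121.10°; with |HD| = 28.0, D = (-8.7032, -47.512). ∠HDG = 44.4° gives DG at 103.30° from the x-axis; with |DG| = 16.2, G = (-12.430, -31.746). Then |UG| = |G − U| = 13.391.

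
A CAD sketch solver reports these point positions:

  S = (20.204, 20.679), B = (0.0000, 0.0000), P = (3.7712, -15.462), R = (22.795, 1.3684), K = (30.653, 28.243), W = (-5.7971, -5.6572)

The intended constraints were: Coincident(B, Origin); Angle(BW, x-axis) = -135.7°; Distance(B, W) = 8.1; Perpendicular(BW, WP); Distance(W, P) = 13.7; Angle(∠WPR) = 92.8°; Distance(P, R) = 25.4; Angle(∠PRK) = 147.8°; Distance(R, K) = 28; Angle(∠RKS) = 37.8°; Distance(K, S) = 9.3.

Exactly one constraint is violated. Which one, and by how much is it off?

Distance(K, S) = 9.3 — off by 3.60.

B = (0.00, 0.00) ✓; BW at -135.7° ✓; |BW| = 8.100 ✓; ∠(BW, WP) = 90.00° ✓; |WP| = 13.70 ✓; ∠WPR = 92.80° ✓; |PR| = 25.40 ✓; ∠PRK = 147.8° ✓; |RK| = 28.00 ✓; ∠RKS = 37.80° ✓; |KS| = 12.90 ✗.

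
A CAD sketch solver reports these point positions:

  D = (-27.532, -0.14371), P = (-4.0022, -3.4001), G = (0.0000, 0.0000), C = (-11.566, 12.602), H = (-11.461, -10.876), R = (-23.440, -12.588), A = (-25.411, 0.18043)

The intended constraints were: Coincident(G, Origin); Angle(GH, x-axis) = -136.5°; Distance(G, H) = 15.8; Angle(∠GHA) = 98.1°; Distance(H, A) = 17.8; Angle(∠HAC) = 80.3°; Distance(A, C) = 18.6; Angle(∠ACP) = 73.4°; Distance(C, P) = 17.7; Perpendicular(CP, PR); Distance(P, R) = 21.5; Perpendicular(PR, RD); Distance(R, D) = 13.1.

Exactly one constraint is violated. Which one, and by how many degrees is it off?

Perpendicular(PR, RD) — off by 7.10°.

G = (0.00, 0.00) ✓; GH at -136.5° ✓; |GH| = 15.80 ✓; ∠GHA = 98.10° ✓; |HA| = 17.80 ✓; ∠HAC = 80.30° ✓; |AC| = 18.60 ✓; ∠ACP = 73.40° ✓; |CP| = 17.70 ✓; ∠(CP, PR) = 90.00° ✓; |PR| = 21.50 ✓; ∠(PR, RD) = 97.10° ✗; |RD| = 13.10 ✓.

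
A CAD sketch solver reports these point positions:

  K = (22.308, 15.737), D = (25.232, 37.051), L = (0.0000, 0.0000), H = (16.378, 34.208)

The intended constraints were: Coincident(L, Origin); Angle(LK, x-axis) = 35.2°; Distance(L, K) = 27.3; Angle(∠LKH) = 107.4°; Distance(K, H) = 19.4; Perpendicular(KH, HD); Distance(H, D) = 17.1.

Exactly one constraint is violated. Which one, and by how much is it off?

Distance(H, D) = 17.1 — off by 7.80.

L = (0.00, 0.00) ✓; LK at 35.20° ✓; |LK| = 27.30 ✓; ∠LKH = 107.4° ✓; |KH| = 19.40 ✓; ∠(KH, HD) = 90.00° ✓; |HD| = 9.299 ✗.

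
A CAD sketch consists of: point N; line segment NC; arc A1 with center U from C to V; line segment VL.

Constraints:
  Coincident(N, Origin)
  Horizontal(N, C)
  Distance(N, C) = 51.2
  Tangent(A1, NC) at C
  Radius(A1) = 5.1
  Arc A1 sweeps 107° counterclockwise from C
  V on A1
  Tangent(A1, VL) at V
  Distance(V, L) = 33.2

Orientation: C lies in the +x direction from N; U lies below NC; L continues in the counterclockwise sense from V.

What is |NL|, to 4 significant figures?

67.89

N is at the origin; NC is horizontal with |NC| = 51.2 and C on the +x side, so C = (51.20, 0.000). The tangent condition forces UC to be normal to NC, so U = C + (0, -5.1) = (51.20, -5.100). On A1, C sits at bearing 90° from U; a 107° counterclockwise sweep puts V at bearing 197°, so V = U + 5.1·(cos 197°, sin 197°) = (46.32, -6.591). Since A1 is tangent to VL there, UV ⟂ VL, so VL runs along (−sin 197°, cos 197°); with |VL| = 33.2, L = (56.03, -38.34). Then |NL| = |L − N| = 67.89.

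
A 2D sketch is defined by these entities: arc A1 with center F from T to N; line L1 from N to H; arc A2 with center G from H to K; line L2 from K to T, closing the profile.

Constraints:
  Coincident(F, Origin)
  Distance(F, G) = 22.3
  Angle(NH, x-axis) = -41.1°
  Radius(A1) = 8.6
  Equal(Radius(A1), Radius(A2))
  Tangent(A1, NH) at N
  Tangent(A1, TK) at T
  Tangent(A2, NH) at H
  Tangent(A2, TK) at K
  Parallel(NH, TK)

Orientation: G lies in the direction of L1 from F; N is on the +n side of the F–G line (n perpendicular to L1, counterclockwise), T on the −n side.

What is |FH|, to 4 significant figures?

23.90

Tangency of A1 to both parallel lines with radius 8.6 puts N and T at F ± 8.6·n: N = (5.653, 6.481), T = (-5.653, -6.481). Equal radii place H and K the same way about G: H = G + 8.6·n = (22.46, -8.179), K = G − 8.6·n = (11.15, -21.14). Then |FH| = |H − F| = 23.90.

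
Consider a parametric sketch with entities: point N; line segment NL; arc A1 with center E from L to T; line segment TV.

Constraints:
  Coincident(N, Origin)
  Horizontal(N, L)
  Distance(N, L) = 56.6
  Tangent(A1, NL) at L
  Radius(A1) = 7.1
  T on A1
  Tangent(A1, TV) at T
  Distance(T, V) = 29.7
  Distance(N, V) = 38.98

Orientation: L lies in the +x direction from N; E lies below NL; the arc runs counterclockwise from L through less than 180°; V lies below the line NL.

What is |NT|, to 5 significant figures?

51.510

Checks: ∠(EL, LN) = 90.00° ✓; |ET| = 7.100 ✓; ∠(ET, TV) = 90.00° ✓; |TV| = 29.70 ✓; |NV| = 38.98 ✓.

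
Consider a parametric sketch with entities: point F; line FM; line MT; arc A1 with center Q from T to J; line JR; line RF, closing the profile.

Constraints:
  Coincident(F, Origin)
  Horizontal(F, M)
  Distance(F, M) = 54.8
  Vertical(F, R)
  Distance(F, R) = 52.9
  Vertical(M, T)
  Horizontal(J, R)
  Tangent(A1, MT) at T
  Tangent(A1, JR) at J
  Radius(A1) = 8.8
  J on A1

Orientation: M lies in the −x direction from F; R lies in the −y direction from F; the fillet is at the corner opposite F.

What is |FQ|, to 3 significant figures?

63.7

FR is vertical with |FR| = 52.9 and R on the −y side, so R = (0.00, -52.9). The virtual corner opposite F is at (-54.8, -52.9). Tangency of A1 to MT means the radius QT is perpendicular to MT and tangency of A1 to JR means the radius QJ is perpendicular to JR, with radius 8.8, so the center Q sits 8.8 in from both sides at Q = (-46.0, -44.1). Then |FQ| = |Q − F| = 63.7.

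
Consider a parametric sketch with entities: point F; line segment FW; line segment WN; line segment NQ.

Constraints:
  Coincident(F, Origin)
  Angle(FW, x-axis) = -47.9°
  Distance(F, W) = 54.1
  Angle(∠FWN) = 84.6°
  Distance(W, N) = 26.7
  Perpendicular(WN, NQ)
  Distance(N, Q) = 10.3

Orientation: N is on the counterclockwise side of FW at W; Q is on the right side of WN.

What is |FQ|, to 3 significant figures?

67.7

F is at the origin; FW runs at -47.9° with length 54.1, so W = 54.1·(cos -47.9°, sin -47.9°) = (36.3, -40.1). ∠FWN = 84.6°, so WN runs at -47.9° + (180° − 84.6°) = 47.5° from the x-axis; with |WN| = 26.7, N = W + 26.7·(cos 47.5°, sin 47.5°) = (54.3, -20.5). WN ⟂ NQ; with |NQ| = 10.3 on the right of WN, Q = N + 10.3·(0.737, -0.676) = (61.9, -27.4). Then |FQ| = |Q − F| = 67.7.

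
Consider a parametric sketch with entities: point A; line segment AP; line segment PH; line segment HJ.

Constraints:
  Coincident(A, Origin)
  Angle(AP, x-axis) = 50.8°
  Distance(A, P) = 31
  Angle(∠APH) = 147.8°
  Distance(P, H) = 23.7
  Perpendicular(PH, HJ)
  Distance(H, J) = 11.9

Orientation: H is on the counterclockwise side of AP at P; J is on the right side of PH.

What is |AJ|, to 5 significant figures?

57.453

∠APH = 147.8°, so PH runs at 50.8° + (180° − 147.8°) = 83.000° from the x-axis; with |PH| = 23.7, H = P + 23.7·(cos 83.000°, sin 83.000°) = (22.481, 47.547). PH ⟂ HJ; with |HJ| = 11.9 on the right of PH, J = H + 11.9·(0.99255, -0.12187) = (34.293, 46.096). Then |AJ| = |J − A| = 57.453.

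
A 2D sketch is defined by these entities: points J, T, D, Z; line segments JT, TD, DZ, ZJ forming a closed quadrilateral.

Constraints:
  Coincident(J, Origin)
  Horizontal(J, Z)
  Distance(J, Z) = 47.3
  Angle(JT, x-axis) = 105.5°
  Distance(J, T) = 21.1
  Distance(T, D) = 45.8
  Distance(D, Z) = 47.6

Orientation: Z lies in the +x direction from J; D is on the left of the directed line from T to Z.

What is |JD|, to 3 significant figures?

55.9

J is at the origin; J and Z share the same y with |JZ| = 47.3 and Z in +x, so Z = (47.3, 0). JT runs at 105.5° with |JT| = 21.1, so T = (-5.64, 20.3). D is determined by |TD| = 45.8 and |DZ| = 47.6 together: it lies at the intersection of circle(T, 45.8) and circle(Z, 47.6). With |TZ| = 56.7, the foot of the radical line on TZ is 26.9 from T and the perpendicular offset is √(45.8² − 26.9²) = 37.1. Taking the left-of-TZ solution: D = (32.7, 45.3).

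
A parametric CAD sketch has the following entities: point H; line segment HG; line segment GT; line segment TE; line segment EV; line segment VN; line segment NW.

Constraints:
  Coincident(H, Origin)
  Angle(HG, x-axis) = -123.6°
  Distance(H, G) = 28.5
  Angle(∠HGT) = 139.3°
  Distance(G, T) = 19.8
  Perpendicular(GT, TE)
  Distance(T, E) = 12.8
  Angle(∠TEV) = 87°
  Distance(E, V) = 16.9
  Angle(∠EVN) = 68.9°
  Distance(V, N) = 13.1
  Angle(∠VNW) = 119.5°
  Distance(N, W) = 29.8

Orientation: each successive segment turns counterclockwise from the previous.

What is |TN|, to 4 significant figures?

11.53

∠TEV = 87.0° gives EV at 100.1° from the x-axis; with |EV| = 16.9, V = (-3.586, -25.17). ∠EVN = 68.9° gives VN at -148.8° from the x-axis; with |VN| = 13.1, N = (-14.79, -31.95). Then |TN| = |N − T| = 11.53.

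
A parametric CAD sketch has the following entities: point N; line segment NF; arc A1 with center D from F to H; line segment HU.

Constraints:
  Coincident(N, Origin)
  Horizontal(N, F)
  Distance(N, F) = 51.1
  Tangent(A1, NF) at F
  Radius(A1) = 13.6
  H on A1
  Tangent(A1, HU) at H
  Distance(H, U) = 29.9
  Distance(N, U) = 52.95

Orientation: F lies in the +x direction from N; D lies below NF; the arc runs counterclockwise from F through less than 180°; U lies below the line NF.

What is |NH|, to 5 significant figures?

39.396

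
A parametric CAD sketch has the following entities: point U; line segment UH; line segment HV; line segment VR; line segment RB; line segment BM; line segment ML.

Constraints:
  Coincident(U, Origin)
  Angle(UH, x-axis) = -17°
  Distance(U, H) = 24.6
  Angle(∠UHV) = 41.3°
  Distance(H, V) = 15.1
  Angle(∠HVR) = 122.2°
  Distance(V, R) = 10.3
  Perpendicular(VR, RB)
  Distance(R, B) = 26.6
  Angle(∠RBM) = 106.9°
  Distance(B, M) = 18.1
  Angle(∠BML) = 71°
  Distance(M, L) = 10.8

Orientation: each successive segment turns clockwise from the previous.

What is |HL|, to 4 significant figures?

8.413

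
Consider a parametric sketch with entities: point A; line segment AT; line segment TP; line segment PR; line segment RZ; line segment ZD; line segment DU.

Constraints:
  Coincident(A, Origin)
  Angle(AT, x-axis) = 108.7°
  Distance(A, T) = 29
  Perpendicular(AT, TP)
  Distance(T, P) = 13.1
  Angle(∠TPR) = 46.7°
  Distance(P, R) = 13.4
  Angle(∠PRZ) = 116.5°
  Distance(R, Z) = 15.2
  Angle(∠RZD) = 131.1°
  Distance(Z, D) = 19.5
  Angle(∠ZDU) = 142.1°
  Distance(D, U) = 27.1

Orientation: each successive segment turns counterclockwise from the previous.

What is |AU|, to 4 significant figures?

68.86

A is at the origin; AT runs at 108.7° with length 29.0, so T = (-9.298, 27.47). AT is perpendicular to TP, so TP runs at -161.3°; with |TP| = 13.1, P = (-21.71, 23.27). ∠TPR = 46.7° gives PR at -28.00° from the x-axis; with |PR| = 13.4, R = (-9.875, 16.98). ∠PRZ = 116.5° gives RZ at 35.50° from the x-axis; with |RZ| = 15.2, Z = (2.500, 25.80). ∠RZD = 131.1° gives ZD at 84.40° from the x-axis; with |ZD| = 19.5, D = (4.403, 45.21). ∠ZDU = 142.1° gives DU at 122.3° from the x-axis; with |DU| = 27.1, U = (-10.08, 68.12). Then |AU| = |U − A| = 68.86.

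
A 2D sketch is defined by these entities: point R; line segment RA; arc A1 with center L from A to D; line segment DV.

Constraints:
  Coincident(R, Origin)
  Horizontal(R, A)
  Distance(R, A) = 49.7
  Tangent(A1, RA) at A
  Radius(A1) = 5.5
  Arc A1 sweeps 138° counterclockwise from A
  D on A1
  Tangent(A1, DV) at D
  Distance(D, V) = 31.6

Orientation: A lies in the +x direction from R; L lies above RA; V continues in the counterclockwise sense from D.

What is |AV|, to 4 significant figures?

36.56

On A1, A sits at bearing -90° from L; a 138° counterclockwise sweep puts D at bearing 48°, so D = L + 5.5·(cos 48°, sin 48°) = (53.38, 9.587). The tangent condition forces LD to be normal to DV, so DV runs along (−sin 48°, cos 48°); with |DV| = 31.6, V = (29.90, 30.73). Then |AV| = |V − A| = 36.56.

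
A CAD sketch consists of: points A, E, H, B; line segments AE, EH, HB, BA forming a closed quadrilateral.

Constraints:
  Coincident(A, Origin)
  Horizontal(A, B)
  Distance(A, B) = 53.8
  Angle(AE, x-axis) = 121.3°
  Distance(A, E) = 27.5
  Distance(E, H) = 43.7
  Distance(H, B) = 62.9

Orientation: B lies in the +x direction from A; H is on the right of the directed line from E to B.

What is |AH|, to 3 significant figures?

20.3

A is at the origin; A and B share the same y with |AB| = 53.8 and B in +x, so B = (53.8, 0). AE runs at 121.3° with |AE| = 27.5, so E = (-14.3, 23.5). H is determined by |EH| = 43.7 and |HB| = 62.9 together: it lies at the intersection of circle(E, 43.7) and circle(B, 62.9). With |EB| = 72.0, the foot of the radical line on EB is 21.8 from E and the perpendicular offset is √(43.7² − 21.8²) = 37.9. Taking the right-of-EB solution: H = (-6.03, -19.4).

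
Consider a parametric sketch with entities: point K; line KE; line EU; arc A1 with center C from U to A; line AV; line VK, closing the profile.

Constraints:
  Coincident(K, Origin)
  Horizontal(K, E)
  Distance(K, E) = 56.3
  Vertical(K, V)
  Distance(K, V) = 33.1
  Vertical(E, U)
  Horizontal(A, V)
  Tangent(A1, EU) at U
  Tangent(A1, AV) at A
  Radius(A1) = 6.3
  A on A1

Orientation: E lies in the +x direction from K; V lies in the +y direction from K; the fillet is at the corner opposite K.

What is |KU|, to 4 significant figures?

62.35

The virtual corner opposite K is at (56.30, 33.10). Tangency of A1 to EU means the radius CU is perpendicular to EU and since A1 is tangent to AV there, CA ⟂ AV, with radius 6.3, so the center C sits 6.3 in from both sides at C = (50.00, 26.80). That places the tangent points at U = (56.30, 26.80) on EU and A = (50.00, 33.10) on AV. Then |KU| = |U − K| = 62.35.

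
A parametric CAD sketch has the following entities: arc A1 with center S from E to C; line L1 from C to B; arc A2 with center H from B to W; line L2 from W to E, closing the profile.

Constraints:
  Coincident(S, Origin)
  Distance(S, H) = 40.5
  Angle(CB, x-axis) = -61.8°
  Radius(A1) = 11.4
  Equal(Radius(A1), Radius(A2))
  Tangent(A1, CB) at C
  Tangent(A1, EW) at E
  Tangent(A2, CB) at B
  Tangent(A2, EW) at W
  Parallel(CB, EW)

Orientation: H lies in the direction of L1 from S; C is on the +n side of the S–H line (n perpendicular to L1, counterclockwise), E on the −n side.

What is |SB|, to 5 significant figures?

42.074

The slot axis is L1's direction at -61.8°, so u = (cos -61.8°, sin -61.8°) = (0.47255, -0.88130) and n = (−sin -61.8°, cos -61.8°) = (0.88130, 0.47255). S is at the origin and H lies 40.5 along u from S, so H = 40.5·u = (19.138, -35.693). Tangency of A1 to both parallel lines with radius 11.4 puts C and E at S ± 11.4·n: C = (10.047, 5.3871), E = (-10.047, -5.3871). Equal radii place B and W the same way about H: B = H + 11.4·n = (29.185, -30.306), W = H − 11.4·n = (9.0914, -41.080). Then |SB| = |B − S| = 42.074.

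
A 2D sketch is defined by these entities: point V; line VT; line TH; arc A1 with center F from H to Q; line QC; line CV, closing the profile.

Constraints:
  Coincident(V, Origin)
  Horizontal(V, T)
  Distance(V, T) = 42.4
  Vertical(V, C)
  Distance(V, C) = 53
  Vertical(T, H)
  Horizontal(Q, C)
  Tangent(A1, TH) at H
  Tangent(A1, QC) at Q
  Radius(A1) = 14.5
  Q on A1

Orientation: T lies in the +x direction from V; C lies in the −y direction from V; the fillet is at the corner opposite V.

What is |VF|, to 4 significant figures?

47.55

V is at the origin; V and T share the same y with |VT| = 42.4 and T on the +x side, so T = (42.40, 0.000). VC is vertical with |VC| = 53.0 and C on the −y side, so C = (0.000, -53.00). The virtual corner opposite V is at (42.40, -53.00). A1 meets TH tangentially, so FH is at right angles to TH and the tangent condition forces FQ to be normal to QC, with radius 14.5, so the center F sits 14.5 in from both sides at F = (27.90, -38.50). Then |VF| = |F − V| = 47.55.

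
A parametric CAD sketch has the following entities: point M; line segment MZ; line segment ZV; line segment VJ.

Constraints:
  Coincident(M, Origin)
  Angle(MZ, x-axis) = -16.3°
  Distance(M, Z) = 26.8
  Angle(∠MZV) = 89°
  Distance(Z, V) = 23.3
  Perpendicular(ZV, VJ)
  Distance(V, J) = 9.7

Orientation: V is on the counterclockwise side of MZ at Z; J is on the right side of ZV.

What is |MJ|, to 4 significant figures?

43.05

M is at the origin; MZ runs at -16.3° with length 26.8, so Z = 26.8·(cos -16.3°, sin -16.3°) = (25.72, -7.522). ∠MZV = 89.0°, so ZV runs at -16.3° + (180° − 89.0°) = 74.70° from the x-axis; with |ZV| = 23.3, V = Z + 23.3·(cos 74.70°, sin 74.70°) = (31.87, 14.95). The perpendicularity gives VJ at right angles to ZV; with |VJ| = 9.7 on the right of ZV, J = V + 9.7·(0.9646, -0.2639) = (41.23, 12.39). Then |MJ| = |J − M| = 43.05.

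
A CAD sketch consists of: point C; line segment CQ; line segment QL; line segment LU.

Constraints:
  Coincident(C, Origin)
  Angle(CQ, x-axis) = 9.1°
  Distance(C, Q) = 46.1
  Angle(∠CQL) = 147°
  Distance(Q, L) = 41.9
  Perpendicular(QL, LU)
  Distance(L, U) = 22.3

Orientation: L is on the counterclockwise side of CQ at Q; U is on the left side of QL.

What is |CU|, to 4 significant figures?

80.61

C is at the origin; CQ runs at 9.1° with length 46.1, so Q = 46.1·(cos 9.1°, sin 9.1°) = (45.52, 7.291). ∠CQL = 147.0°, so QL runs at 9.1° + (180° − 147.0°) = 42.10° from the x-axis; with |QL| = 41.9, L = Q + 41.9·(cos 42.10°, sin 42.10°) = (76.61, 35.38). The perpendicularity gives LU at right angles to QL; with |LU| = 22.3 on the left of QL, U = L + 22.3·(-0.6704, 0.7420) = (61.66, 51.93). Then |CU| = |U − C| = 80.61.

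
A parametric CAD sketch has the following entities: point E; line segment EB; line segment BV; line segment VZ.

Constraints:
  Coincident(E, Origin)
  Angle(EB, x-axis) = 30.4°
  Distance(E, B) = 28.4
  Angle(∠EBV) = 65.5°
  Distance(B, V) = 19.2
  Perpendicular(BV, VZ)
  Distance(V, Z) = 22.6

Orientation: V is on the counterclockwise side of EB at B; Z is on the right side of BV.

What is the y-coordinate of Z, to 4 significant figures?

43.90

E is at the origin; EB runs at 30.4° with length 28.4, so B = 28.4·(cos 30.4°, sin 30.4°) = (24.50, 14.37). ∠EBV = 65.5°, so BV runs at 30.4° + (180° − 65.5°) = 144.9° from the x-axis; with |BV| = 19.2, V = B + 19.2·(cos 144.9°, sin 144.9°) = (8.787, 25.41). The perpendicularity gives VZ at right angles to BV; with |VZ| = 22.6 on the right of BV, Z = V + 22.6·(0.5750, 0.8181) = (21.78, 43.90). So Z.y = 43.90.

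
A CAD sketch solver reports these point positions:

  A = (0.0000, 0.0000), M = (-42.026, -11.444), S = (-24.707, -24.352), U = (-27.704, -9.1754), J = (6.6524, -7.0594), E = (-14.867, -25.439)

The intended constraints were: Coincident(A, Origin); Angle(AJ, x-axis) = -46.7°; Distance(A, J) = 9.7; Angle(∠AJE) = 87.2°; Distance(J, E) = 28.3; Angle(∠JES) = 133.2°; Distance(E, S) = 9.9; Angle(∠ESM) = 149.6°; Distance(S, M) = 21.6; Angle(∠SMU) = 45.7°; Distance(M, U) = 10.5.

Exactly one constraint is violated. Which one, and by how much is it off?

Distance(M, U) = 10.5 — off by 4.00.

A = (0.00, 0.00) ✓; AJ at -46.70° ✓; |AJ| = 9.700 ✓; ∠AJE = 87.20° ✓; |JE| = 28.30 ✓; ∠JES = 133.2° ✓; |ES| = 9.900 ✓; ∠ESM = 149.6° ✓; |SM| = 21.60 ✓; ∠SMU = 45.70° ✓; |MU| = 14.50 ✗.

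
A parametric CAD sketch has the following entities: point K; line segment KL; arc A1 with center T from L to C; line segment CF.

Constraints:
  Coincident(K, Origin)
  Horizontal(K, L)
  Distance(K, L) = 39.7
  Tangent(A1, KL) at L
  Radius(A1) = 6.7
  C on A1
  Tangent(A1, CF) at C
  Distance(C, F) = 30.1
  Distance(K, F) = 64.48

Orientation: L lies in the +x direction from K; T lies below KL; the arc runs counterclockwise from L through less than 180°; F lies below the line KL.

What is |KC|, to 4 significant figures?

36.54

K is at the origin; KL is horizontal with |KL| = 39.7 and L on the +x side, so L = (39.70, 0.000). A1 meets KL tangentially, so TL is at right angles to KL, so T = L + (0, -6.7) = (39.70, -6.700). Since TC ⟂ CF (tangency), |TF| = √(6.7² + 30.1²) = 30.84 regardless of where C sits on A1. So F lies on both circle(K, 64.48) and circle(T, 30.84); the below-KL intersection is F = (55.17, -33.38). C is the foot of the tangent from F: C = (34.77, -11.24).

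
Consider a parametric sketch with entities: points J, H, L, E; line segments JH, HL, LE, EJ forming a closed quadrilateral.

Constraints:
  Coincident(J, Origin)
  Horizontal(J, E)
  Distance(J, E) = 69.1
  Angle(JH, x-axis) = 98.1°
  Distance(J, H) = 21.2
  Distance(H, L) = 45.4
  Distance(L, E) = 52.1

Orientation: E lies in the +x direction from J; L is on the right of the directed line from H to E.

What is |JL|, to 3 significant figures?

27.1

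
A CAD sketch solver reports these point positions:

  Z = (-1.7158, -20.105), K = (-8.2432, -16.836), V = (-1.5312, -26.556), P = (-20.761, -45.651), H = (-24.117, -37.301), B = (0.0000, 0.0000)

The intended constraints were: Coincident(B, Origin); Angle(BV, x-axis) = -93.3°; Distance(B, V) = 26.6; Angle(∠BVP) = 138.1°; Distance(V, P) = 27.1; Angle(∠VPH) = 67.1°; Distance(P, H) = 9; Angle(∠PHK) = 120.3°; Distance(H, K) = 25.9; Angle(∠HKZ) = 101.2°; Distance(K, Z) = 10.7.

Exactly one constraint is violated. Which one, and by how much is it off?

Distance(K, Z) = 10.7 — off by 3.40.

B = (0.00, 0.00) ✓; BV at -93.30° ✓; |BV| = 26.60 ✓; ∠BVP = 138.1° ✓; |VP| = 27.10 ✓; ∠VPH = 67.10° ✓; |PH| = 8.999 ✓; ∠PHK = 120.3° ✓; |HK| = 25.90 ✓; ∠HKZ = 101.2° ✓; |KZ| = 7.300 ✗.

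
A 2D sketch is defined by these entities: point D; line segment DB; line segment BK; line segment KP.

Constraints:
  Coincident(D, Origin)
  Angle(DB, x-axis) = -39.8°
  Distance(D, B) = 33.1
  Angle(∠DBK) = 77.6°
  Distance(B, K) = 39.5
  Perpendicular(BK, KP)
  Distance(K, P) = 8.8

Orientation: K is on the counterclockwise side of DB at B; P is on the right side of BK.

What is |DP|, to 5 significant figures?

52.352

∠DBK = 77.6°, so BK runs at -39.8° + (180° − 77.6°) = 62.600° from the x-axis; with |BK| = 39.5, K = B + 39.5·(cos 62.600°, sin 62.600°) = (43.608, 13.881). The perpendicularity gives KP at right angles to BK; with |KP| = 8.8 on the right of BK, P = K + 8.8·(0.88782, -0.46020) = (51.421, 9.8313). Then |DP| = |P − D| = 52.352.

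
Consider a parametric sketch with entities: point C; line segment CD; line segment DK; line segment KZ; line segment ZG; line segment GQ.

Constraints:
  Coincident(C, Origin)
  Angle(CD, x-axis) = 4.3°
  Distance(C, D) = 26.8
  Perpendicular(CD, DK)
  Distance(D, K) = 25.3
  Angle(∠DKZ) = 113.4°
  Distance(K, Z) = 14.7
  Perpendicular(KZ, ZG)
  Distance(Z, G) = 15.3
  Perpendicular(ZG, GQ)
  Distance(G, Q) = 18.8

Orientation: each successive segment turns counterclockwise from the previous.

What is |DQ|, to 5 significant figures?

9.9041

C is at the origin; CD runs at 4.3° with length 26.8, so D = (26.725, 2.0094). The perpendicularity gives DK at right angles to CD, so DK runs at 94.300°; with |DK| = 25.3, K = (24.828, 27.238). ∠DKZ = 113.4° gives KZ at 160.90° from the x-axis; with |KZ| = 14.7, Z = (10.937, 32.048). The perpendicularity gives ZG at right angles to KZ, so ZG runs at -109.10°; with |ZG| = 15.3, G = (5.9304, 17.591). ZG is perpendicular to GQ, so GQ runs at -19.100°; with |GQ| = 18.8, Q = (23.695, 11.439). Then |DQ| = |Q − D| = 9.9041.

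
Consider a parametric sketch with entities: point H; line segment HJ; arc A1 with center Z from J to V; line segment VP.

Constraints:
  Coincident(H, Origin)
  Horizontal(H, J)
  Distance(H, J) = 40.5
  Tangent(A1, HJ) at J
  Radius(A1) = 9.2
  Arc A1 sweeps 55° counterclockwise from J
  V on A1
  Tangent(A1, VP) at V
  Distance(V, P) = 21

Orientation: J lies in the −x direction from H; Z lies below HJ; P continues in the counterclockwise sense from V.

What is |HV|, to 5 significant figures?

48.196

Since A1 is tangent to HJ there, ZJ ⟂ HJ, so Z = J + (0, -9.2) = (-40.500, -9.2000). On A1, J sits at bearing 90° from Z; a 55° counterclockwise sweep puts V at bearing 145°, so V = Z + 9.2·(cos 145°, sin 145°) = (-48.036, -3.9231). Then |HV| = |V − H| = 48.196.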